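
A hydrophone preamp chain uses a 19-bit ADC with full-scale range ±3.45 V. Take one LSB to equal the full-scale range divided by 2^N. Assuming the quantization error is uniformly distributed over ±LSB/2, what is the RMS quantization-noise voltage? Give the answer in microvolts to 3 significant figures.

3.80 µV

The full-scale span is 3.45 − (-3.45) = 6.9 V.
Step size = 6.9/524288 V = 13.161 µV.
For a uniform distribution on [−LSB/2, +LSB/2], V_rms = LSB/√12 = 13.161 µV/3.4641 = 3.80 µV.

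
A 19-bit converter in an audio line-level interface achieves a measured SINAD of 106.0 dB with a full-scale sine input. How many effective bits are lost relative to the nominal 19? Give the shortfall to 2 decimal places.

1.68 bits

N_eff = (106.0 − 1.76)/6.02 = 17.3156 bits.
Lost resolution: 19 − 17.3156 = 1.6844 bits.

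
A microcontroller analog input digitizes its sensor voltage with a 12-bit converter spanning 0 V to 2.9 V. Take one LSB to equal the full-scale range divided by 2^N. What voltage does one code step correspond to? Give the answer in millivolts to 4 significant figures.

0.7080 mV

Range is 2.9 V.
Number of codes = 2^12 = 4096.
LSB = 2.9 V ÷ 2^12 = 2.9/4096 V = 0.7080 mV.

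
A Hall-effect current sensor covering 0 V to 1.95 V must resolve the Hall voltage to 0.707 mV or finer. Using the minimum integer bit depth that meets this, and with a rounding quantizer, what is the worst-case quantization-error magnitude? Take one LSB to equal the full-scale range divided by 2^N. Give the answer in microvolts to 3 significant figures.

238 µV

Span = 1.95 V.
Need 2^N ≥ 1.95 V / 0.707 mV = 2758 → N_min = 12.
Step size = 1.95/4096 V = 476.07 µV.
Half an LSB is 238 µV.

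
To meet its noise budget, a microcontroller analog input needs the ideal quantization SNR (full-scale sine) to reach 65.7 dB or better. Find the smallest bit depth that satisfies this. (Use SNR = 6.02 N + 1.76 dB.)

N ≥ (65.7 − 1.76)/6.02 = 10.621 → N_min = 11.

11 bits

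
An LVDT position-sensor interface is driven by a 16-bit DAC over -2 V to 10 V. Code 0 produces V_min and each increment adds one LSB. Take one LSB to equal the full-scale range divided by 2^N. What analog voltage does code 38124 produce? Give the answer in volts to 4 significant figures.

4.981 V

Range = 10 − (-2) = 12 V. LSB = 12 V / 2^16.
V_out = -2 + 38124 × (12/65536) V
      = -2 + 6.98071 = 4.98071 V.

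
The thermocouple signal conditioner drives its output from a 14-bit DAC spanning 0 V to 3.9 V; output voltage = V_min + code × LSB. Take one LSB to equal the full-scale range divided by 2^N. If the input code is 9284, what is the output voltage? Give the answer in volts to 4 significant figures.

2.210 V

Span = 3.9 V. LSB = 3.9 V / 2^14.
V_out = 0 + 9284 × (3.9/16384) V
      = 0 V + 2.20994 V = 2.20994 V.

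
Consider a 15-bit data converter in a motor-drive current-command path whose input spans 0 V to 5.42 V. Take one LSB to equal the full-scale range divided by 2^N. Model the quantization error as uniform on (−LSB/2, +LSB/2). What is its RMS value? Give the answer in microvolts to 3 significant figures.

V_FS = 5.42 V.
One LSB is 5.42 V / 32768 = 165.41 µV.
For a uniform distribution on [−LSB/2, +LSB/2], V_rms = LSB/√12 = 165.41 µV/3.4641 = 47.7 µV.

47.7 µV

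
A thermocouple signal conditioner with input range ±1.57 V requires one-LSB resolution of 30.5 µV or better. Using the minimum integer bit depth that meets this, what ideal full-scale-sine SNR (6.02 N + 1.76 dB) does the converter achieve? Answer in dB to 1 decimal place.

The full-scale span is 1.57 − (-1.57) = 3.14 V.
Need 2^N ≥ 3.14 V / 30.5 µV = 103000 → N_min = 17.
Ideal SNR at N = 17: 6.02·17 + 1.76 = 104.1 dB.

104.1 dB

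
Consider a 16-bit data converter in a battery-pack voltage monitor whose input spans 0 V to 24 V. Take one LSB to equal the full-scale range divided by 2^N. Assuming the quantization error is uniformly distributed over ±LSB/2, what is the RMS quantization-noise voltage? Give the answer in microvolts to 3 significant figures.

Full-scale range = 24 V.
One LSB is 24 V / 65536 = 366.21 µV.
σ_q = LSB/√12 = 366.21 µV/3.4641 = 106 µV.

106 µV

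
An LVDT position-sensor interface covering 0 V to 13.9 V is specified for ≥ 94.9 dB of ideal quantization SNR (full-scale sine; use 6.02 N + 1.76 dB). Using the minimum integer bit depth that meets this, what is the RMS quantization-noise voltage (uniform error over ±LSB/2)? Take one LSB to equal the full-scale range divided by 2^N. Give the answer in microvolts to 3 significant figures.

Span = 13.9 V.
N ≥ (94.9 − 1.76)/6.02 = 15.472 → N_min = 16.
LSB = 13.9 V ÷ 2^16 = 13.9/65536 V = 212.10 µV.
σ_q = LSB/√12 = 212.10 µV/3.4641 = 61.2 µV.

61.2 µV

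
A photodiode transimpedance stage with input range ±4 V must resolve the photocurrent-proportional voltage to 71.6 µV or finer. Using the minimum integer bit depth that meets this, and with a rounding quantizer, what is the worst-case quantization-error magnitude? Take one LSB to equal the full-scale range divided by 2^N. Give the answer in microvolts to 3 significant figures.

Span: 4 V − (-4 V) = 8 V.
Need 2^N ≥ 8 V / 71.6 µV = 111700 → N_min = 17.
Step size = 8/131072 V = 61.035 µV.
|e|_max = LSB/2 = 30.5 µV.

30.5 µV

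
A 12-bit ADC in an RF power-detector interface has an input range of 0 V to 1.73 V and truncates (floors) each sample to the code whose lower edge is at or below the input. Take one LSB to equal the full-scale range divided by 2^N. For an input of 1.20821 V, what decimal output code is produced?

Range is 1.73 V. LSB = 1.73 V / 2^12 ≈ 422.4 µV.
code = ⌊(V_in − V_min)/LSB⌋ = ⌊(V_in − V_min) × 2^12 / range⌋
     = ⌊(1.20821 − (0)) × 4096 / 1.73⌋ = ⌊1.20821 × 4096/1.73⌋
     = ⌊2860.594⌋ = 2860.

2860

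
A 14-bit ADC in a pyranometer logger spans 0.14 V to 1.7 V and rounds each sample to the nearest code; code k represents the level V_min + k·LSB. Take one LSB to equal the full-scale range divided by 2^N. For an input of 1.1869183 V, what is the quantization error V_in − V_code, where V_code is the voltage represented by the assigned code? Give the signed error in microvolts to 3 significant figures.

The full-scale span is 1.7 − (0.14) = 1.56 V. LSB = 1.56 V / 2^14 ≈ 95.21 µV.
(1.1869183 − (0.14)) / LSB = 1.0469183 × 16384/1.56 = 10995.3266. Nearest integer: k = 10995.
Reconstructed level: 0.14 + 10995 × 1.56/16384 V = 1.1868872070 V.
e = 1.1869183 − (1.1868872070) = +31.1 µV.

+31.1 µV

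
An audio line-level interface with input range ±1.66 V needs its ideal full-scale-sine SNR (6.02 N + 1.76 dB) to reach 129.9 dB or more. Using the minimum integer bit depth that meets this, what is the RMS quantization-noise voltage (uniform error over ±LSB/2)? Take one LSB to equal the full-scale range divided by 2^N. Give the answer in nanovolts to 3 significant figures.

229 nV

Full-scale range = 1.66 V − (-1.66 V) = 3.32 V.
N ≥ (129.9 − 1.76)/6.02 = 21.286 → N_min = 22.
LSB = 3.32 V / 2^22 = 0.79155 µV.
V_rms = LSB/√12 = 229 nV.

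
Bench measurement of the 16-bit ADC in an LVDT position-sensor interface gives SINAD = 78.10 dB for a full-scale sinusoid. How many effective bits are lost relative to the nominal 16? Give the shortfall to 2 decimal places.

N_eff = (78.10 − 1.76)/6.02 = 12.6811 bits.
16 − 12.6811 = 3.32 bits below nominal.

3.32 bits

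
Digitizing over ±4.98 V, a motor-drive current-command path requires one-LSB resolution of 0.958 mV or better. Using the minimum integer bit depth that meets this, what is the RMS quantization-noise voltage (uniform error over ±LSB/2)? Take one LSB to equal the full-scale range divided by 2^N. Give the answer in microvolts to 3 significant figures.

175 µV

Full-scale range = 4.98 V − (-4.98 V) = 9.96 V.
Required number of levels: 9.96/0.958 mV = 10397; smallest N with 2^N ≥ that is 14.
LSB = 9.96 V / 2^14 = 0.60791 mV.
RMS noise = LSB/√12 = 175 µV.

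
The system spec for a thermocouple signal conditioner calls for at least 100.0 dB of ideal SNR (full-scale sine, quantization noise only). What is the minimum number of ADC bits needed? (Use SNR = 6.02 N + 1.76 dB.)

17 bits

6.02 N + 1.76 ≥ 100.0 gives N ≥ 16.319, so the minimum integer is 17.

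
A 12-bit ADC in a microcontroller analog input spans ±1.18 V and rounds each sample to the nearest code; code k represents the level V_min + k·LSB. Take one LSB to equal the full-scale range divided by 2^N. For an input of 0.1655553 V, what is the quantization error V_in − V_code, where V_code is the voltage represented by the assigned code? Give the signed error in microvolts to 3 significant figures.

+194 µV

Span: 1.18 V − (-1.18 V) = 2.36 V. LSB = 2.36 V / 2^12 ≈ 0.5762 mV.
(0.1655553 − (-1.18)) / LSB = 1.3455553 × 4096/2.36 = 2335.3367. Nearest integer: k = 2335.
Reconstructed level: -1.18 + 2335 × 2.36/4096 V = 0.1653613281 V.
Error = V_in − V_code = 0.1655553 − (0.1653613281) = +194 µV.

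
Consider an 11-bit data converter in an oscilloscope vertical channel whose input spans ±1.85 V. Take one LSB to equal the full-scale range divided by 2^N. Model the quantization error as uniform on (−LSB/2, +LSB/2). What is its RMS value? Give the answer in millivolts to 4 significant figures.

The full-scale span is 1.85 − (-1.85) = 3.7 V.
Step size = 3.7/2048 V = 1.80664 mV.
RMS of a uniform error over width LSB is LSB/√12 = 0.5215 mV.

0.5215 mV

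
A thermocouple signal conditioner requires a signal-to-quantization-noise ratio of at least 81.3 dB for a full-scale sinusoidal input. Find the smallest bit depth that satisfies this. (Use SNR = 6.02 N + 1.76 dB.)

14 bits

N ≥ (81.3 − 1.76)/6.02 = 13.213 → N_min = 14.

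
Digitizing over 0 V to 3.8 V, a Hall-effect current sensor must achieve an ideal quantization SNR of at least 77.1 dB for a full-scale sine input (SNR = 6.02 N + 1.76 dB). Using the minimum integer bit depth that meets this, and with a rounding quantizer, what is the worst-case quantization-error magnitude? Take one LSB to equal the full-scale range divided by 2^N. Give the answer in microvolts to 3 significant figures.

232 µV

Span = 3.8 V.
N ≥ (77.1 − 1.76)/6.02 = 12.515 → N_min = 13.
Step size = 3.8/8192 V = 463.87 µV.
|e|_max = LSB/2 = 232 µV.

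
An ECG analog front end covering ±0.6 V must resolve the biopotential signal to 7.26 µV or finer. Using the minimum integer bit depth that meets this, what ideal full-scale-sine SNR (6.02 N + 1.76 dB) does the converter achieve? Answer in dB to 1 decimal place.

110.1 dB

Range = 0.6 − (-0.6) = 1.2 V.
1.2 V / 7.26 µV = 165300. Since 2^17 = 131072 and 2^18 = 262144, N = 18.
6.02(18) + 1.76 = 110.12 dB.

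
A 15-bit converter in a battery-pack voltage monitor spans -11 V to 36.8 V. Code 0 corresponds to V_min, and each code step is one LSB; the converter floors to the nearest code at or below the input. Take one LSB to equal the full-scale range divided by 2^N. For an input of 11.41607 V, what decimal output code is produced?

The full-scale span is 36.8 − (-11) = 47.8 V. LSB = 47.8 V / 2^15 ≈ 1.459 mV.
code = ⌊(V_in − V_min)/LSB⌋ = ⌊(V_in − V_min) × 2^15 / range⌋
     = ⌊(11.41607 − (-11)) × 32768 / 47.8⌋ = ⌊22.41607 × 32768/47.8⌋
     = ⌊15366.732⌋ = 15366.

15366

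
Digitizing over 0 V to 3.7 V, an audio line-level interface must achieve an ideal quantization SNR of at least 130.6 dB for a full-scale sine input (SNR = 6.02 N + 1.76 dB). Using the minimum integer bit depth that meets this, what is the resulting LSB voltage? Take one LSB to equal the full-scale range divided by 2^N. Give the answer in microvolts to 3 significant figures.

0.882 µV

Range is 3.7 V.
N ≥ (130.6 − 1.76)/6.02 = 21.402 → N_min = 22.
Step size = 3.7/4194304 V = 0.882 µV.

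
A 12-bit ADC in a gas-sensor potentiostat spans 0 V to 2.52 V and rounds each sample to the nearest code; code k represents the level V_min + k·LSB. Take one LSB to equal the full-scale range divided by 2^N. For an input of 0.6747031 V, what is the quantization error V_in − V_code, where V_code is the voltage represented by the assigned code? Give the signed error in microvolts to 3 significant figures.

−209 µV

Full-scale range = 2.52 V. LSB = 2.52 V / 2^12 ≈ 0.6152 mV.
(0.6747031 − (0)) / LSB = 0.6747031 × 4096/2.52 = 1096.6603. Nearest integer: k = 1097.
V_code = V_min + k × range/2^12 = 0 + 1097 × 2.52/4096 = 0.6749121094 V.
e = 0.6747031 − (0.6749121094) = −209 µV.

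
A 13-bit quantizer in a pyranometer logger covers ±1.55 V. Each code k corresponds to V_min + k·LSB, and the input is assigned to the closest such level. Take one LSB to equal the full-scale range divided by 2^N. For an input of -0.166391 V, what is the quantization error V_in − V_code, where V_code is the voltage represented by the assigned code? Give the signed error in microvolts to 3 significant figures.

Span: 1.55 V − (-1.55 V) = 3.1 V. LSB = 3.1 V / 2^13 ≈ 378.4 µV.
Position in LSBs: (-0.166391 − (-1.55)) × 8192/3.1 = 3656.2984; rounding gives k = 3656.
V_code = V_min + k × range/2^13 = -1.55 + 3656 × 3.1/8192 = -0.1665039063 V.
Error = V_in − V_code = -0.166391 − (-0.1665039063) = +113 µV.

+113 µV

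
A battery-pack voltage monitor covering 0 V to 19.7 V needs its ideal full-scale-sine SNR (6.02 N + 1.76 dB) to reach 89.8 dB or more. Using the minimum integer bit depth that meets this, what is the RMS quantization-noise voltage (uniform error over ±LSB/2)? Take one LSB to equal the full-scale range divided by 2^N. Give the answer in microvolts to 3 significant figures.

174 µV

V_FS = 19.7 V.
Solving 6.02 N ≥ 89.8 − 1.76: N ≥ 14.625. Round up → N = 15.
One LSB is 19.7 V / 32768 = 0.60120 mV.
V_rms = LSB/√12 = 174 µV.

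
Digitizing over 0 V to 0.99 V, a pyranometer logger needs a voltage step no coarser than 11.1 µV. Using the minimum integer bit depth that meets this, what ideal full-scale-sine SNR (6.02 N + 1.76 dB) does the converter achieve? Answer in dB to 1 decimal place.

104.1 dB

V_FS = 0.99 V.
Need 2^N ≥ 0.99 V / 11.1 µV = 89190 → N_min = 17.
Ideal SNR at N = 17: 6.02·17 + 1.76 = 104.1 dB.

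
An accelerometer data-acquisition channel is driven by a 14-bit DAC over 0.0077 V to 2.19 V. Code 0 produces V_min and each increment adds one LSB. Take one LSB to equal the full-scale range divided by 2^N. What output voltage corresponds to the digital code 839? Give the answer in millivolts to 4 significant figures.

119.5 mV

Span: 2.19 V − (0.0077 V) = 2.1823 V. LSB = 2.1823 V / 2^14.
V_out = V_min + code × LSB = 0.0077 V + 839 × 2.1823 V / 16384
      = 0.0077 + 0.111752 = 0.119452 V.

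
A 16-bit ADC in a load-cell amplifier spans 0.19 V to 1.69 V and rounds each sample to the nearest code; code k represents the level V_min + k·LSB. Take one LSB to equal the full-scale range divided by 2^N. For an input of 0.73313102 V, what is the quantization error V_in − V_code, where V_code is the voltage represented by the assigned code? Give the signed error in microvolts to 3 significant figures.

Full-scale range = 1.69 V − (0.19 V) = 1.5 V. LSB = 1.5 V / 2^16 ≈ 22.89 µV.
Position in LSBs: (0.73313102 − (0.19)) × 65536/1.5 = 23729.7564; rounding gives k = 23730.
V_code = 0.19 + (23730/65536) × 1.5 = 0.73313659668 V.
V_in − V_code = 0.73313102 − (0.73313659668) = −5.58 µV.

−5.58 µV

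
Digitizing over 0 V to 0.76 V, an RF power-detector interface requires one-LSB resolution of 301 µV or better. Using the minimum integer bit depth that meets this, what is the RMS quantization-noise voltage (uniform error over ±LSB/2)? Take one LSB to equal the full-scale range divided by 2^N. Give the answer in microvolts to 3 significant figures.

Span = 0.76 V.
0.76 V / 301 µV = 2525. Since 2^11 = 2048 and 2^12 = 4096, N = 12.
One LSB is 0.76 V / 4096 = 185.55 µV.
RMS noise = LSB/√12 = 53.6 µV.

53.6 µV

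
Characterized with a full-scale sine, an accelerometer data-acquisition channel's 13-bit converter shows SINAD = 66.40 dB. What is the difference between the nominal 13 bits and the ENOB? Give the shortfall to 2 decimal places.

ENOB = (SINAD − 1.76)/6.02 = (66.40 − 1.76)/6.02 = 10.7375 bits.
Shortfall = 13 − 10.7375 = 2.2625 bits.

2.26 bits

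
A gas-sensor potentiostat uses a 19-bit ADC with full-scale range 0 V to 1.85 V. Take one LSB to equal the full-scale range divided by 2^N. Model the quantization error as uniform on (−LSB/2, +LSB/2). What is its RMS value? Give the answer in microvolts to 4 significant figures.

Span = 1.85 V.
LSB = 1.85 V / 2^19 = 3.52859 µV.
σ_q = LSB/√12 = 3.52859 µV/3.4641 = 1.019 µV.

1.019 µV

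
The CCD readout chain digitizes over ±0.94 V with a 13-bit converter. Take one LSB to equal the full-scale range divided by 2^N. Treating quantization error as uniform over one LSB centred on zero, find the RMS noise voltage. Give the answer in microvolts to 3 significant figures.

The full-scale span is 0.94 − (-0.94) = 1.88 V.
One LSB is 1.88 V / 8192 = 229.49 µV.
V_rms = LSB/√12 = 229.49 µV / √12 = 66.2 µV.

66.2 µV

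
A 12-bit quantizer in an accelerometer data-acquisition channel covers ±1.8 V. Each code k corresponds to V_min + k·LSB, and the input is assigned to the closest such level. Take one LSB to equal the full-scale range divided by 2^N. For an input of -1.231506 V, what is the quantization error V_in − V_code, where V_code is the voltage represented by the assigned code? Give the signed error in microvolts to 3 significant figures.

−158 µV

The full-scale span is 1.8 − (-1.8) = 3.6 V. LSB = 3.6 V / 2^12 ≈ 0.8789 mV.
(-1.231506 − (-1.8)) / LSB = 0.568494 × 4096/3.6 = 646.8198. Nearest integer: k = 647.
V_code = -1.8 + (647/4096) × 3.6 = -1.231347656 V.
Error = V_in − V_code = -1.231506 − (-1.231347656) = −158 µV.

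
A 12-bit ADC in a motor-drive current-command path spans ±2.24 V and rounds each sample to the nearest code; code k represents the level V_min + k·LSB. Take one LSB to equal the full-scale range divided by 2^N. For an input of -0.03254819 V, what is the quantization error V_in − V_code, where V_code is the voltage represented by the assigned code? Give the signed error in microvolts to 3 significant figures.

Span: 2.24 V − (-2.24 V) = 4.48 V. LSB = 4.48 V / 2^12 ≈ 1.094 mV.
(V_in − V_min)/LSB = (-0.03254819 − (-2.24)) × 4096/4.48 = 2018.2417 → nearest code k = 2018.
V_code = -2.24 + (2018/4096) × 4.48 = -0.03281250000 V.
V_in − V_code = -0.03254819 − (-0.03281250000) = +264 µV.

+264 µV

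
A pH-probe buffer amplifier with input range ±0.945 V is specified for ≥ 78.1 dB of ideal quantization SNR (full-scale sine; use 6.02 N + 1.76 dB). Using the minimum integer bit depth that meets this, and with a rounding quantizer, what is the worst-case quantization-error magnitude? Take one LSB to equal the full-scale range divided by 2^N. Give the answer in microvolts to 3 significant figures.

115 µV

Span: 0.945 V − (-0.945 V) = 1.89 V.
Solving 6.02 N ≥ 78.1 − 1.76: N ≥ 12.681. Round up → N = 13.
LSB = 1.89 V ÷ 2^13 = 1.89/8192 V = 230.71 µV.
Half an LSB is 115 µV.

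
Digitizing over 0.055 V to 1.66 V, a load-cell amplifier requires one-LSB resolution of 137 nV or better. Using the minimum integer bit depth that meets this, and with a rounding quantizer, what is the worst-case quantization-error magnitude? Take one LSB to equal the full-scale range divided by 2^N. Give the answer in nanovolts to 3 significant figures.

47.8 nV

Range = 1.66 − (0.055) = 1.605 V.
Required number of levels: 1.605/137 nV = 1.1715e7; smallest N with 2^N ≥ that is 24.
One LSB is 1.605 V / 16777216 = 95.665 nV.
|e|_max = LSB/2 = 47.8 nV.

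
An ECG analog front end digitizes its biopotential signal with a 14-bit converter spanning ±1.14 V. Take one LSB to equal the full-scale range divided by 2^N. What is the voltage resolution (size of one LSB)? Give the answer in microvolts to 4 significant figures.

Span: 1.14 V − (-1.14 V) = 2.28 V.
Number of codes = 2^14 = 16384.
One LSB is 2.28 V / 16384 = 139.2 µV.

139.2 µV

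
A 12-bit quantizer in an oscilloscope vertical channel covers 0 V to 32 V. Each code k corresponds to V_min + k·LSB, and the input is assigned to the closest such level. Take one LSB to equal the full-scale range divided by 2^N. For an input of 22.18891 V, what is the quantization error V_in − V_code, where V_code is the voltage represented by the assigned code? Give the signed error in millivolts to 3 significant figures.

+1.41 mV

Full-scale range = 32 V. LSB = 32 V / 2^12 ≈ 7.813 mV.
Position in LSBs: (22.18891 − (0)) × 4096/32 = 2840.1805; rounding gives k = 2840.
V_code = V_min + k × range/2^12 = 0 + 2840 × 32/4096 = 22.18750000 V.
e = 22.18891 − (22.18750000) = +1.41 mV.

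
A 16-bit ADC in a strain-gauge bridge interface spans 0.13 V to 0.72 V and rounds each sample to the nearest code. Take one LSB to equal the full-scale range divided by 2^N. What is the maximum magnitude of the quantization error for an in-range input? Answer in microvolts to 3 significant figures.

4.50 µV

Full-scale range = 0.72 V − (0.13 V) = 0.59 V.
LSB = 0.59 V ÷ 2^16 = 0.59/65536 V = 9.0027 µV.
Worst-case error for round-to-nearest is half an LSB: 4.50 µV.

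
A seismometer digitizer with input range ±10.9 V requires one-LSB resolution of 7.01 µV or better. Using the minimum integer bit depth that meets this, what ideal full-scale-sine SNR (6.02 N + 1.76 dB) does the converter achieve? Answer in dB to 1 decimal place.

134.2 dB

Full-scale range = 10.9 V − (-10.9 V) = 21.8 V.
Required number of levels: 21.8/7.01 µV = 3.1098e6; smallest N with 2^N ≥ that is 22.
6.02(22) + 1.76 = 134.20 dB.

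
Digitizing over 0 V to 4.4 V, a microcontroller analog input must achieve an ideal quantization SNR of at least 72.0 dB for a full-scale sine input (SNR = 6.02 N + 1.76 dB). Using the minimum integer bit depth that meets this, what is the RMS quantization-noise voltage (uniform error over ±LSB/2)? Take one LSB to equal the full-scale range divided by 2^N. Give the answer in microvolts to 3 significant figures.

V_FS = 4.4 V.
N ≥ (72.0 − 1.76)/6.02 = 11.668 → N_min = 12.
LSB = 4.4 V ÷ 2^12 = 4.4/4096 V = 1.0742 mV.
σ_q = LSB/√12 = 1.0742 mV/3.4641 = 310 µV.

310 µV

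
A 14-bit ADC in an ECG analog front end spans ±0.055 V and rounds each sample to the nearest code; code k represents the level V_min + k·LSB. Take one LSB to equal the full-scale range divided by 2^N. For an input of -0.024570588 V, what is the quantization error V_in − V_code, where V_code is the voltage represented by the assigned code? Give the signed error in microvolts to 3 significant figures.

+2.17 µV

Span: 0.055 V − (-0.055 V) = 0.11 V. LSB = 0.11 V / 2^14 ≈ 6.714 µV.
(-0.024570588 − (-0.055)) / LSB = 0.030429412 × 16384/0.11 = 4532.3226. Nearest integer: k = 4532.
Reconstructed level: -0.055 + 4532 × 0.11/16384 V = -0.024572753906 V.
Error = V_in − V_code = -0.024570588 − (-0.024572753906) = +2.17 µV.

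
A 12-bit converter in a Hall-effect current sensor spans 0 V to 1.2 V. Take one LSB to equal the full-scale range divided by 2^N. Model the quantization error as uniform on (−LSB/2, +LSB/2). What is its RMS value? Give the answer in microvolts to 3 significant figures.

Full-scale range = 1.2 V.
LSB = 1.2 V ÷ 2^12 = 1.2/4096 V = 292.97 µV.
V_rms = LSB/√12 = 292.97 µV / √12 = 84.6 µV.

84.6 µV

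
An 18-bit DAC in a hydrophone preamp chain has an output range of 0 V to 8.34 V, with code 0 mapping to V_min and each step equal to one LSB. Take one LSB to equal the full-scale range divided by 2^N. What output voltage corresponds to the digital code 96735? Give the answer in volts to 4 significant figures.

Range is 8.34 V. LSB = 8.34 V / 2^18.
V_out = 0 + 96735 × (8.34/262144) V
      = 0 V + 3.07758 V = 3.07758 V.

3.078 V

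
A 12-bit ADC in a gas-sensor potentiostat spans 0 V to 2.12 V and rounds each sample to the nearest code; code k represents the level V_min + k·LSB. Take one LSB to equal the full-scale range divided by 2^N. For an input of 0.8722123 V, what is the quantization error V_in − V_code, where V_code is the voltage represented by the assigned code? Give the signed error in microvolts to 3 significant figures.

+93.2 µV

V_FS = 2.12 V. LSB = 2.12 V / 2^12 ≈ 0.5176 mV.
(0.8722123 − (0)) / LSB = 0.8722123 × 4096/2.12 = 1685.1800. Nearest integer: k = 1685.
V_code = V_min + k × range/2^12 = 0 + 1685 × 2.12/4096 = 0.8721191406 V.
e = 0.8722123 − (0.8721191406) = +93.2 µV.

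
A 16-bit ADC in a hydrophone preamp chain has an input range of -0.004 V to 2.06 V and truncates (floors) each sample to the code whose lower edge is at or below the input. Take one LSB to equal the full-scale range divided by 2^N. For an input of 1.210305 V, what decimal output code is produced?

Range = 2.06 − (-0.004) = 2.064 V. LSB = 2.064 V / 2^16 ≈ 31.49 µV.
V_in − V_min = 1.210305 − (-0.004) = 1.214305 V.
Divide by LSB: 1.214305 × 65536/2.064 = 38556.5371.
Truncating gives code 38556.

38556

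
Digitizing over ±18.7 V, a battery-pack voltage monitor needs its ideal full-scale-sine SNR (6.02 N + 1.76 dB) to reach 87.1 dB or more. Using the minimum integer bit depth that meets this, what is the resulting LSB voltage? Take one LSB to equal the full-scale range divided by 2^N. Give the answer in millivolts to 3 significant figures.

1.14 mV

Span: 18.7 V − (-18.7 V) = 37.4 V.
Solving 6.02 N ≥ 87.1 − 1.76: N ≥ 14.176. Round up → N = 15.
LSB = 37.4 V / 2^15 = 1.14 mV.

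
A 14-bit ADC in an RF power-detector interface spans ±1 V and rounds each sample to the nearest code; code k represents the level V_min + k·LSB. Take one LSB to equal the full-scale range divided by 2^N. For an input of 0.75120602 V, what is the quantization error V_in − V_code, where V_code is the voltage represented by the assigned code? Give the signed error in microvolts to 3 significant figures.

−14.7 µV

Full-scale range = 1 V − (-1 V) = 2 V. LSB = 2 V / 2^14 ≈ 122.1 µV.
Position in LSBs: (0.75120602 − (-1)) × 16384/2 = 14345.8797; rounding gives k = 14346.
Reconstructed level: -1 + 14346 × 2/16384 V = 0.75122070313 V.
e = 0.75120602 − (0.75122070313) = −14.7 µV.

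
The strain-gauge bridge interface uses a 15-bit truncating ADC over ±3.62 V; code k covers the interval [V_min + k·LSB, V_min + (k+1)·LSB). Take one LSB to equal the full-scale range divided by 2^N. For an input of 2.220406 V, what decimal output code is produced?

26433

Span: 3.62 V − (-3.62 V) = 7.24 V. LSB = 7.24 V / 2^15 ≈ 220.9 µV.
(V_in − V_min) × 2^15/range = (2.220406 − (-3.62)) × 32768/7.24 = 26433.484.
Floor → code = 26433.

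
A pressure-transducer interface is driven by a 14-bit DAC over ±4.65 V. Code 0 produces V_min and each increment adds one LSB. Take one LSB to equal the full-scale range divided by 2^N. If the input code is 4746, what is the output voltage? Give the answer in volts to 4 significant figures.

-1.956 V

Full-scale range = 4.65 V − (-4.65 V) = 9.3 V. LSB = 9.3 V / 2^14.
V_out = -4.65 + 4746 × (9.3/16384) V
      = -4.65 + 2.69396 = -1.95604 V.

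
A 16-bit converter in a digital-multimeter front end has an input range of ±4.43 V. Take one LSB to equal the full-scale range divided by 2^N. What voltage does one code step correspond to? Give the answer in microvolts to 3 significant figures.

Full-scale range = 4.43 V − (-4.43 V) = 8.86 V.
There are 2^16 = 65536 steps.
LSB = 8.86 V ÷ 2^16 = 8.86/65536 V = 135 µV.

135 µV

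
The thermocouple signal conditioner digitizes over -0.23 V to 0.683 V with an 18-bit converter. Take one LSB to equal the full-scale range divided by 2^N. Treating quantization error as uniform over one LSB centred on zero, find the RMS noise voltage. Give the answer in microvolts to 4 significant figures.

Span: 0.683 V − (-0.23 V) = 0.913 V.
LSB = 0.913 V ÷ 2^18 = 0.913/262144 V = 3.48282 µV.
For a uniform distribution on [−LSB/2, +LSB/2], V_rms = LSB/√12 = 3.48282 µV/3.4641 = 1.005 µV.

1.005 µV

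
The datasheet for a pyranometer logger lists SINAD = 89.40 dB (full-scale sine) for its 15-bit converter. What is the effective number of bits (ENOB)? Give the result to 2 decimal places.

ENOB = (89.40 − 1.76)/6.02 = 14.5581 bits.

14.56 bits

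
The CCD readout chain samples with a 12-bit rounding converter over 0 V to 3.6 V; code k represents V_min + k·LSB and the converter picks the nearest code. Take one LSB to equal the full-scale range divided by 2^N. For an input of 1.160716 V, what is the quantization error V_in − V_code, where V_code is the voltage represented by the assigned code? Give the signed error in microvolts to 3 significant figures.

−319 µV

V_FS = 3.6 V. LSB = 3.6 V / 2^12 ≈ 0.8789 mV.
(1.160716 − (0)) / LSB = 1.160716 × 4096/3.6 = 1320.6369. Nearest integer: k = 1321.
V_code = V_min + k × range/2^12 = 0 + 1321 × 3.6/4096 = 1.161035156 V.
e = 1.160716 − (1.161035156) = −319 µV.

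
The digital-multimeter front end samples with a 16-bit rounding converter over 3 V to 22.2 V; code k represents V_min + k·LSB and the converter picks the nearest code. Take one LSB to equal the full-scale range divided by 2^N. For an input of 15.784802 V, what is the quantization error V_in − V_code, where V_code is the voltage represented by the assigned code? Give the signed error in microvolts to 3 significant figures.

Range = 22.2 − (3) = 19.2 V. LSB = 19.2 V / 2^16 ≈ 293.0 µV.
(15.784802 − (3)) / LSB = 12.784802 × 65536/19.2 = 43638.7908. Nearest integer: k = 43639.
V_code = 3 + (43639/65536) × 19.2 = 15.784863281 V.
V_in − V_code = 15.784802 − (15.784863281) = −61.3 µV.

−61.3 µV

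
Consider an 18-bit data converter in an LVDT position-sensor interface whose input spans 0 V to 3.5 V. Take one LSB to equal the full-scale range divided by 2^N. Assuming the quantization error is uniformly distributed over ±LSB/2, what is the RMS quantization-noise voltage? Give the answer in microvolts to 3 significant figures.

3.85 µV

Range is 3.5 V.
One LSB is 3.5 V / 262144 = 13.351 µV.
For a uniform distribution on [−LSB/2, +LSB/2], V_rms = LSB/√12 = 13.351 µV/3.4641 = 3.85 µV.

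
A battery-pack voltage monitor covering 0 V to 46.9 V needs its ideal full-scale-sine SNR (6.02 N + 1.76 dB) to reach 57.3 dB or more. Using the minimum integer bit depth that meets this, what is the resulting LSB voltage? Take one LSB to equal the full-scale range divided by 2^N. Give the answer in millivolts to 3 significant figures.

45.8 mV

Span = 46.9 V.
N ≥ (57.3 − 1.76)/6.02 = 9.226 → N_min = 10.
One LSB is 46.9 V / 1024 = 45.8 mV.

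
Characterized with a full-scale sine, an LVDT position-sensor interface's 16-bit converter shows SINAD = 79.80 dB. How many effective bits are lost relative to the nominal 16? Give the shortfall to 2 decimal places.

3.04 bits

Effective bits = (79.80 − 1.76)/6.02 = 12.9635.
Shortfall = 16 − 12.9635 = 3.0365 bits.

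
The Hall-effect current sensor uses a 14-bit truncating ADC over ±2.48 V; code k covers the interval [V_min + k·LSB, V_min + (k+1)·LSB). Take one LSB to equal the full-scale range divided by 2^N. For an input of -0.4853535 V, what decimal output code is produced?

6588

Span: 2.48 V − (-2.48 V) = 4.96 V. LSB = 4.96 V / 2^14 ≈ 302.7 µV.
V_in − V_min = -0.4853535 − (-2.48) = 1.9946465 V.
Divide by LSB: 1.9946465 × 16384/4.96 = 6588.7678.
Truncating gives code 6588.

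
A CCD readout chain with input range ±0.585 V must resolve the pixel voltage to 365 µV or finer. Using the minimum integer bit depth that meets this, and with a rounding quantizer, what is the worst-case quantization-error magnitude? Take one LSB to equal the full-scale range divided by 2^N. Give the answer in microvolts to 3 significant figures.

143 µV

The full-scale span is 0.585 − (-0.585) = 1.17 V.
Need 2^N ≥ 1.17 V / 365 µV = 3205 → N_min = 12.
LSB = 1.17 V / 2^12 = 285.64 µV.
|e|_max = LSB/2 = 143 µV.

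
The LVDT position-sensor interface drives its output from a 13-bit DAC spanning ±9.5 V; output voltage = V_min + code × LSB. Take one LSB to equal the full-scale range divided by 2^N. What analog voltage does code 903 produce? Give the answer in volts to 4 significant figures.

The full-scale span is 9.5 − (-9.5) = 19 V. LSB = 19 V / 2^13.
V_out = -9.5 + 903 × (19/8192) V
      = -9.5 V + 2.09436 V = -7.40564 V.

-7.406 V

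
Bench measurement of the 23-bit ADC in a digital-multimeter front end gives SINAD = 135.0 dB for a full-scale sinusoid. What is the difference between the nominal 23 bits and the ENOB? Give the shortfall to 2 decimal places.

0.87 bits

Effective bits = (135.0 − 1.76)/6.02 = 22.1329.
Shortfall = 23 − 22.1329 = 0.8671 bits.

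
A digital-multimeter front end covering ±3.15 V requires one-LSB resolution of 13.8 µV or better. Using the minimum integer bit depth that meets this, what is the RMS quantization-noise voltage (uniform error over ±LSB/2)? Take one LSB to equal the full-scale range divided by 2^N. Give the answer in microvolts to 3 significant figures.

3.47 µV

Span: 3.15 V − (-3.15 V) = 6.3 V.
Required number of levels: 6.3/13.8 µV = 456520; smallest N with 2^N ≥ that is 19.
Step size = 6.3/524288 V = 12.016 µV.
σ_q = LSB/√12 = 12.016 µV/3.4641 = 3.47 µV.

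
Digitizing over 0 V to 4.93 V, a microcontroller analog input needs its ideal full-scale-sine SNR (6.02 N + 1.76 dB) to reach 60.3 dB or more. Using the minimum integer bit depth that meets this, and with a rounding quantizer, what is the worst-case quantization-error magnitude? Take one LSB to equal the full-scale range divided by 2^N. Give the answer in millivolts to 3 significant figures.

Full-scale range = 4.93 V.
Solving 6.02 N ≥ 60.3 − 1.76: N ≥ 9.724. Round up → N = 10.
LSB = 4.93 V ÷ 2^10 = 4.93/1024 V = 4.8145 mV.
Half an LSB is 2.41 mV.

2.41 mV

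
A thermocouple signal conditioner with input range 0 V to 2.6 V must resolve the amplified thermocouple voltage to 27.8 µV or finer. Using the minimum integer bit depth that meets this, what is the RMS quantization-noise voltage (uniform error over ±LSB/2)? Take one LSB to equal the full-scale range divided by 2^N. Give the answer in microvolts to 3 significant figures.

Full-scale range = 2.6 V.
Levels needed ≥ 2.6/27.8 µV = 93530. 2^17 = 131072 suffices, so N_min = 17.
LSB = 2.6 V / 2^17 = 19.836 µV.
σ_q = LSB/√12 = 19.836 µV/3.4641 = 5.73 µV.

5.73 µV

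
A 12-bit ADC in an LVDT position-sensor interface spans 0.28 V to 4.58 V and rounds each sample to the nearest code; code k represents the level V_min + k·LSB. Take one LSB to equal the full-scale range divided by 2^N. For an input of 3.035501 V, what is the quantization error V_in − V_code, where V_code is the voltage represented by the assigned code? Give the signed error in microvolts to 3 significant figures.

−236 µV

Range = 4.58 − (0.28) = 4.3 V. LSB = 4.3 V / 2^12 ≈ 1.050 mV.
(3.035501 − (0.28)) / LSB = 2.755501 × 4096/4.3 = 2624.7749. Nearest integer: k = 2625.
Reconstructed level: 0.28 + 2625 × 4.3/4096 V = 3.035737305 V.
Error = V_in − V_code = 3.035501 − (3.035737305) = −236 µV.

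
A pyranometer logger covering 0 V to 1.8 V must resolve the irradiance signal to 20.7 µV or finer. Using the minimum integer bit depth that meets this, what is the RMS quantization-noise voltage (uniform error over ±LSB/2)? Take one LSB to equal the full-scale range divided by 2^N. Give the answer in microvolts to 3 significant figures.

Span = 1.8 V.
Required number of levels: 1.8/20.7 µV = 86957; smallest N with 2^N ≥ that is 17.
Step size = 1.8/131072 V = 13.733 µV.
σ_q = LSB/√12 = 13.733 µV/3.4641 = 3.96 µV.

3.96 µV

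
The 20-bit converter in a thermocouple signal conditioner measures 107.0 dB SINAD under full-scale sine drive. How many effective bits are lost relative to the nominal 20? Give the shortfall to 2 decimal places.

2.52 bits

Effective bits = (107.0 − 1.76)/6.02 = 17.4817.
20 − 17.4817 = 2.52 bits below nominal.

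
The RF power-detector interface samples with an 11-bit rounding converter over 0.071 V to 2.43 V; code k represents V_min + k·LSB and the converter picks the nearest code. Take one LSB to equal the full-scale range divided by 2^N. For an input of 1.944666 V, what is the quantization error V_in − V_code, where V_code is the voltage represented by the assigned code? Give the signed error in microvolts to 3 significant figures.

−403 µV

Range = 2.43 − (0.071) = 2.359 V. LSB = 2.359 V / 2^11 ≈ 1.152 mV.
(1.944666 − (0.071)) / LSB = 1.873666 × 2048/2.359 = 1626.6503. Nearest integer: k = 1627.
Reconstructed level: 0.071 + 1627 × 2.359/2048 V = 1.945068848 V.
e = 1.944666 − (1.945068848) = −403 µV.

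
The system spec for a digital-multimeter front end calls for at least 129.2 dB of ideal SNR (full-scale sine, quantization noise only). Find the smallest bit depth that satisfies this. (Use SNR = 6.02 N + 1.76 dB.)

22 bits

Required N = ⌈(129.2 − 1.76)/6.02⌉ = ⌈21.169⌉ = 22.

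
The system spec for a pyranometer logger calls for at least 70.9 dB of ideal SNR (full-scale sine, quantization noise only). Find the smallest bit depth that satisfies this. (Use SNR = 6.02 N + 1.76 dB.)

12 bits

Solving 6.02 N ≥ 70.9 − 1.76: N ≥ 11.485. Round up → N = 12.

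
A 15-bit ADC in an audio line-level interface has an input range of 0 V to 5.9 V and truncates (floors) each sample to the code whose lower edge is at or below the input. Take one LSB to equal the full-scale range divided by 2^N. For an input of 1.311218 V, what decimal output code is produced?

7282

Range is 5.9 V. LSB = 5.9 V / 2^15 ≈ 180.1 µV.
code = ⌊(V_in − V_min)/LSB⌋ = ⌊(V_in − V_min) × 2^15 / range⌋
     = ⌊(1.311218 − (0)) × 32768 / 5.9⌋ = ⌊1.311218 × 32768/5.9⌋
     = ⌊7282.371⌋ = 7282.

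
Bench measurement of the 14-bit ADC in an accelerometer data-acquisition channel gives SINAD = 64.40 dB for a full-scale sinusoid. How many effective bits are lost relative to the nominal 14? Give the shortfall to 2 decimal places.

3.59 bits

N_eff = (64.40 − 1.76)/6.02 = 10.4053 bits.
14 − 10.4053 = 3.59 bits below nominal.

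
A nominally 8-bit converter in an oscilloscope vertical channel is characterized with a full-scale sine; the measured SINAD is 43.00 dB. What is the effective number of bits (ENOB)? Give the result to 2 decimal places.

6.85 bits

ENOB = (43.00 − 1.76)/6.02 = 6.8505 bits.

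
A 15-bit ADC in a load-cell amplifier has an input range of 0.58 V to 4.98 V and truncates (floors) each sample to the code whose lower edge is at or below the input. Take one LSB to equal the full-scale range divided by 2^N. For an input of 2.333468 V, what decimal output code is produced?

The full-scale span is 4.98 − (0.58) = 4.4 V. LSB = 4.4 V / 2^15 ≈ 134.3 µV.
(V_in − V_min) × 2^15/range = (2.333468 − (0.58)) × 32768/4.4 = 13058.554.
Floor → code = 13058.

13058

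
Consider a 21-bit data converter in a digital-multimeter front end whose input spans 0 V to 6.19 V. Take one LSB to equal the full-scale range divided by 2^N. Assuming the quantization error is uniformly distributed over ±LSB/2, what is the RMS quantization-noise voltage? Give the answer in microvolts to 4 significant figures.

V_FS = 6.19 V.
One LSB is 6.19 V / 2097152 = 2.95162 µV.
V_rms = LSB/√12 = 2.95162 µV / √12 = 0.8521 µV.

0.8521 µV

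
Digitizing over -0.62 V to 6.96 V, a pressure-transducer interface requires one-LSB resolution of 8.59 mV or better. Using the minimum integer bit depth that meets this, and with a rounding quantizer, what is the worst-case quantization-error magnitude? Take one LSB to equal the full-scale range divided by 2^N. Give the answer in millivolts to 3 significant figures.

3.70 mV

Full-scale range = 6.96 V − (-0.62 V) = 7.58 V.
Levels needed ≥ 7.58/8.59 mV = 882.4. 2^10 = 1024 suffices, so N_min = 10.
Step size = 7.58/1024 V = 7.4023 mV.
|e|_max = LSB/2 = 3.70 mV.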